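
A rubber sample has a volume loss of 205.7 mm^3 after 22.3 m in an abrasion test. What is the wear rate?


Rate = volume_loss / distance
= 205.7 / 22.3
= 9.224 mm^3/m

9.224 mm^3/m


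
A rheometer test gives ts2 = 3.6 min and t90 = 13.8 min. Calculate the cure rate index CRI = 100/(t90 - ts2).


CRI = 100 / (t90 - ts2)
= 100 / (13.8 - 3.6)
= 100 / 10.2
= 9.8 min^-1

9.8 min^-1


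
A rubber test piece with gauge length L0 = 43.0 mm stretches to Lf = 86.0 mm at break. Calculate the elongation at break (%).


Elongation = (Lf - L0) / L0 * 100
= (86.0 - 43.0) / 43.0 * 100
= 43.0 / 43.0 * 100
= 100.0%

100.0%


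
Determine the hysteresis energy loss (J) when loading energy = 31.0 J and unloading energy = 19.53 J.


Hysteresis loss = loading - unloading
= 31.0 - 19.53
= 11.47 J

11.47 J


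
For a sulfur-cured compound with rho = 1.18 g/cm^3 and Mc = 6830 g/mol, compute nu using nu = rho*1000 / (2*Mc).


nu = rho * 1000 / (2 * Mc)
nu = 1.18 * 1000 / (2 * 6830)
nu = 1180.0 / 13660
nu = 0.0864 mol/L

0.0864 mol/L


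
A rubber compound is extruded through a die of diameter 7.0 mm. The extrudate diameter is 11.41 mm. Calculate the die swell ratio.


Die swell ratio = D_extrudate / D_die
= 11.41 / 7.0
= 1.63

Die swell = 1.63


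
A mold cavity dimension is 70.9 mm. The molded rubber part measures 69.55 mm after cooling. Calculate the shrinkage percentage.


Shrinkage = (mold - part) / mold * 100
= (70.9 - 69.55) / 70.9 * 100
= 1.35 / 70.9 * 100
= 1.9%

1.9%


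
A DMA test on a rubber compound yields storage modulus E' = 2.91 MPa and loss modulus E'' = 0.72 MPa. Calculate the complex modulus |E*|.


|E*| = sqrt(E'^2 + E''^2)
= sqrt(2.91^2 + 0.72^2)
= sqrt(8.4681 + 0.5184)
= 2.998 MPa

2.998 MPa


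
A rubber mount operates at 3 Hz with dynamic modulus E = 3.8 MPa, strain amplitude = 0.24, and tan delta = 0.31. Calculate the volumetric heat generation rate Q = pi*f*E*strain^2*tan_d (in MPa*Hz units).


Q = pi * f * E * strain^2 * tan_d
= pi * 3 * 3.8 * 0.24^2 * 0.31
= pi * 3 * 3.8 * 0.0576 * 0.31
= 0.6395

Q = 0.6395


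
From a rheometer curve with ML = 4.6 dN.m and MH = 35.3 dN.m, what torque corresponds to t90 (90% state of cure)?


M90 = ML + 0.9 * (MH - ML)
M90 = 4.6 + 0.9 * (35.3 - 4.6)
M90 = 4.6 + 0.9 * 30.7
M90 = 32.23 dN.m

32.23 dN.m


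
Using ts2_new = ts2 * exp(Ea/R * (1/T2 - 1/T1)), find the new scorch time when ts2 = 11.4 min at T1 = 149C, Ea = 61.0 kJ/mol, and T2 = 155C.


Convert temperatures: T1 = 149 + 273.15 = 422.15 K, T2 = 155 + 273.15 = 428.15 K
ts2_new = 11.4 * exp(61000 / 8.314 * (1/428.15 - 1/422.15))
1/T2 - 1/T1 = -3.3196e-05
ts2_new = 8.94 min

8.94 min


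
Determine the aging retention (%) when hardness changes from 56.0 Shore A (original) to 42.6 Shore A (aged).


Retention = aged / original * 100
= 42.6 / 56.0 * 100
= 76.1%

76.1%


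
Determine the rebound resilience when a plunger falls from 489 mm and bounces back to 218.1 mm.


Resilience = h_rebound / h_drop * 100
= 218.1 / 489 * 100
= 44.6%

44.6%


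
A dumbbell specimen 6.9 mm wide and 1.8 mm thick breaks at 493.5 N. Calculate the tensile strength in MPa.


Area = width * thickness = 6.9 * 1.8 = 12.42 mm^2
TS = force / area = 493.5 / 12.42 = 39.73 MPa

39.73 MPa


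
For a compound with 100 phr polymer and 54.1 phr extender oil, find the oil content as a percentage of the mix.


Oil % = oil / (100 + oil) * 100
= 54.1 / (100 + 54.1) * 100
= 54.1 / 154.1 * 100
= 35.11%

35.11%


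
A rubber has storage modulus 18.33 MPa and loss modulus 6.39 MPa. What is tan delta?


tan delta = E'' / E'
= 6.39 / 18.33
= 0.3486

tan delta = 0.3486


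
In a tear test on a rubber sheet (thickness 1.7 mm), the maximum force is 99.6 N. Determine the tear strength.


Tear strength = force / thickness
= 99.6 / 1.7
= 58.59 N/mm

58.59 N/mm


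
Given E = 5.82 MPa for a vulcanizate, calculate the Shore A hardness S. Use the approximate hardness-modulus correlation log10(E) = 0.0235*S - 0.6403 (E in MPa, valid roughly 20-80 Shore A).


log10(E) = 0.0235*S - 0.6403  =>  S = (log10(E) + 0.6403) / 0.0235
log10(5.82) = 0.764923
S = (0.764923 + 0.6403) / 0.0235 = 1.405223 / 0.0235
S = 59.8

Shore A = 59.8


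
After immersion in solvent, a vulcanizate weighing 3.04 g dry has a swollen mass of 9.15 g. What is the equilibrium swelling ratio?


Q = W_swollen / W_dry
Q = 9.15 / 3.04
Q = 3.01

Q = 3.01


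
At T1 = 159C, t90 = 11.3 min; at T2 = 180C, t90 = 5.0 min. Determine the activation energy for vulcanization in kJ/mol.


T1 = 432.15 K, T2 = 453.15 K
1/T1 - 1/T2 = 1.0724e-04
ln(t1/t2) = ln(11.3/5.0) = 0.8154
Ea = 8.314 * 0.8154 / 1.0724e-04 = 63214.8618 J/mol
Ea = 63.21 kJ/mol

63.21 kJ/mol


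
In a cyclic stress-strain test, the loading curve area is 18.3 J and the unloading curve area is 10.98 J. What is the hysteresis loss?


Hysteresis loss = loading - unloading
= 18.3 - 10.98
= 7.32 J

7.32 J


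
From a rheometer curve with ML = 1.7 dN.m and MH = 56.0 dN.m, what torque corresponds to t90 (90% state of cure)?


M90 = ML + 0.9 * (MH - ML)
M90 = 1.7 + 0.9 * (56.0 - 1.7)
M90 = 1.7 + 0.9 * 54.3
M90 = 50.57 dN.m

50.57 dN.m


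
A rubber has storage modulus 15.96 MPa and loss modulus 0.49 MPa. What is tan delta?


tan delta = E'' / E'
= 0.49 / 15.96
= 0.0307

tan delta = 0.0307


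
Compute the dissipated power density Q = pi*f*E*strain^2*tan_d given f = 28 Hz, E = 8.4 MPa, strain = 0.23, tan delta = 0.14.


Q = pi * f * E * strain^2 * tan_d
= pi * 28 * 8.4 * 0.23^2 * 0.14
= pi * 28 * 8.4 * 0.0529 * 0.14
= 5.4723

Q = 5.4723


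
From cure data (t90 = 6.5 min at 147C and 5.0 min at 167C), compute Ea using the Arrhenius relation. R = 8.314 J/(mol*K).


T1 = 420.15 K, T2 = 440.15 K
1/T1 - 1/T2 = 1.0815e-04
ln(t1/t2) = ln(6.5/5.0) = 0.2624
Ea = 8.314 * 0.2624 / 1.0815e-04 = 20169.2514 J/mol
Ea = 20.17 kJ/mol

20.17 kJ/mol


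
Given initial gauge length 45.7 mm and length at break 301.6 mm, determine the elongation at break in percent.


Elongation = (Lf - L0) / L0 * 100
= (301.6 - 45.7) / 45.7 * 100
= 255.9 / 45.7 * 100
= 560.0%

560.0%


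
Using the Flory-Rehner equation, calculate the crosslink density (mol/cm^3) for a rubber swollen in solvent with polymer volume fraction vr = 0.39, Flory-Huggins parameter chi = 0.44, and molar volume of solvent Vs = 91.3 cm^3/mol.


ln(1 - vr) = ln(1 - 0.39) = -0.4943
Numerator = -((-0.4943) + 0.39 + 0.44 * 0.39^2) = 0.0374
Denominator = 91.3 * (0.39^(1/3) - 0.39/2) = 48.9016
nu = 0.0374 / 48.9016 = 7.6424e-04 mol/cm^3

7.6424e-04 mol/cm^3


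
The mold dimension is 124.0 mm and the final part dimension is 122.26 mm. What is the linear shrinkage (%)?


Shrinkage = (mold - part) / mold * 100
= (124.0 - 122.26) / 124.0 * 100
= 1.74 / 124.0 * 100
= 1.4%

1.4%


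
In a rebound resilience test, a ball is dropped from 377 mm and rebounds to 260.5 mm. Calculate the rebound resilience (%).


Resilience = h_rebound / h_drop * 100
= 260.5 / 377 * 100
= 69.1%

69.1%


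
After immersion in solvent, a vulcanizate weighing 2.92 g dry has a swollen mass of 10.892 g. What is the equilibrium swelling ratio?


Q = W_swollen / W_dry
Q = 10.892 / 2.92
Q = 3.73

Q = 3.73


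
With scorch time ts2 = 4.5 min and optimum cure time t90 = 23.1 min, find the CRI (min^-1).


CRI = 100 / (t90 - ts2)
= 100 / (23.1 - 4.5)
= 100 / 18.6
= 5.38 min^-1

5.38 min^-1


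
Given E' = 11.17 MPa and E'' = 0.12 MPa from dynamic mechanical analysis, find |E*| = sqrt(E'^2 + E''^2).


|E*| = sqrt(E'^2 + E''^2)
= sqrt(11.17^2 + 0.12^2)
= sqrt(124.7689 + 0.0144)
= 11.171 MPa

11.171 MPa


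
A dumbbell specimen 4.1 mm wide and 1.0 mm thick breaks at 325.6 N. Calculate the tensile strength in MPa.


Area = width * thickness = 4.1 * 1.0 = 4.1 mm^2
TS = force / area = 325.6 / 4.1 = 79.41 MPa

79.41 MPa


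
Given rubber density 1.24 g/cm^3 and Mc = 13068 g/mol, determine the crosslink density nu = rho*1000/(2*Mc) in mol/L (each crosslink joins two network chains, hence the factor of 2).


nu = rho * 1000 / (2 * Mc)
nu = 1.24 * 1000 / (2 * 13068)
nu = 1240.0 / 26136
nu = 0.0474 mol/L

0.0474 mol/L


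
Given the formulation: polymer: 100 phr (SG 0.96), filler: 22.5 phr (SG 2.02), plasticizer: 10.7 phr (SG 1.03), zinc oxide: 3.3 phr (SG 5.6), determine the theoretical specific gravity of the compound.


Sum of weights = 136.5
Volume contributions:
  polymer: 100/0.96 = 104.1667
  filler: 22.5/2.02 = 11.1386
  plasticizer: 10.7/1.03 = 10.3883
  zinc oxide: 3.3/5.6 = 0.5893
Sum of volumes = 126.2829
SG = 136.5 / 126.2829 = 1.081

SG = 1.081


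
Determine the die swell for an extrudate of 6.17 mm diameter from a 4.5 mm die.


Die swell ratio = D_extrudate / D_die
= 6.17 / 4.5
= 1.371

Die swell = 1.371


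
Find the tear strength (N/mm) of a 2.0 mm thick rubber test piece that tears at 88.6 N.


Tear strength = force / thickness
= 88.6 / 2.0
= 44.3 N/mm

44.3 N/mm


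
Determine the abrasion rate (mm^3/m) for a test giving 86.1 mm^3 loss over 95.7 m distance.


Rate = volume_loss / distance
= 86.1 / 95.7
= 0.9 mm^3/m

0.9 mm^3/m


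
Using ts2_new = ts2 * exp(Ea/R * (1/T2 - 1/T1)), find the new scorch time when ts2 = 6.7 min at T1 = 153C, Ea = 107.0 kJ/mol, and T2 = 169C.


Convert temperatures: T1 = 153 + 273.15 = 426.15 K, T2 = 169 + 273.15 = 442.15 K
ts2_new = 6.7 * exp(107000 / 8.314 * (1/442.15 - 1/426.15))
1/T2 - 1/T1 = -8.4916e-05
ts2_new = 2.25 min

2.25 min


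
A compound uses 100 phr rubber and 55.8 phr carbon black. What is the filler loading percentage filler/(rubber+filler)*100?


Filler % = filler / (rubber + filler) * 100
= 55.8 / (100 + 55.8) * 100
= 55.8 / 155.8 * 100
= 35.82%

35.82%


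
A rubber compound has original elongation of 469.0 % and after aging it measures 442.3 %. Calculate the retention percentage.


Retention = aged / original * 100
= 442.3 / 469.0 * 100
= 94.3%

94.3%


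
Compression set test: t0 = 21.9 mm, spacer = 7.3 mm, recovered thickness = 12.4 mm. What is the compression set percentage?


CS = (t0 - recovered) / (t0 - ts) * 100
= (21.9 - 12.4) / (21.9 - 7.3) * 100
= 9.5 / 14.6 * 100
= 65.1%

65.1%


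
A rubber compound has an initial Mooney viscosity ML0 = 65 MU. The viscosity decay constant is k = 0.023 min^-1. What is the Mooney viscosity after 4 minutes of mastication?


ML = ML0 * exp(-k * t)
ML = 65 * exp(-0.023 * 4)
ML = 65 * 0.9121
ML = 59.29 MU

59.29 MU


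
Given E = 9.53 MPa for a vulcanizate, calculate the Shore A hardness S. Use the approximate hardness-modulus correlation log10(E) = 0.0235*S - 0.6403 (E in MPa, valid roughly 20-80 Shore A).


log10(E) = 0.0235*S - 0.6403  =>  S = (log10(E) + 0.6403) / 0.0235
log10(9.53) = 0.979093
S = (0.979093 + 0.6403) / 0.0235 = 1.619393 / 0.0235
S = 68.9

Shore A = 68.9


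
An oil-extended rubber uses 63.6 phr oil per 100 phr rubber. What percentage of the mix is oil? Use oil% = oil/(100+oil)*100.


Oil % = oil / (100 + oil) * 100
= 63.6 / (100 + 63.6) * 100
= 63.6 / 163.6 * 100
= 38.88%

38.88%


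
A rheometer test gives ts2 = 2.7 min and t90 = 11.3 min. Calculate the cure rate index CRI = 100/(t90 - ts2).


CRI = 100 / (t90 - ts2)
= 100 / (11.3 - 2.7)
= 100 / 8.6
= 11.63 min^-1

11.63 min^-1


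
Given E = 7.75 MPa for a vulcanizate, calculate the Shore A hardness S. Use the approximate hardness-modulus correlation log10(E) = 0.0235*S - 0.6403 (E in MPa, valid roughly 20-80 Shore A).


log10(E) = 0.0235*S - 0.6403  =>  S = (log10(E) + 0.6403) / 0.0235
log10(7.75) = 0.889302
S = (0.889302 + 0.6403) / 0.0235 = 1.529602 / 0.0235
S = 65.1

Shore A = 65.1


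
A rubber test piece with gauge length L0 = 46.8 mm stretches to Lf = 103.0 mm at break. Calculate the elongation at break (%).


Elongation = (Lf - L0) / L0 * 100
= (103.0 - 46.8) / 46.8 * 100
= 56.2 / 46.8 * 100
= 120.1%

120.1%


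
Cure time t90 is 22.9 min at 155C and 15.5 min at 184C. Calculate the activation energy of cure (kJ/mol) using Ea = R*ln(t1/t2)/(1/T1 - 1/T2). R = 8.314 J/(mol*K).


T1 = 428.15 K, T2 = 457.15 K
1/T1 - 1/T2 = 1.4816e-04
ln(t1/t2) = ln(22.9/15.5) = 0.3903
Ea = 8.314 * 0.3903 / 1.4816e-04 = 21900.8909 J/mol
Ea = 21.9 kJ/mol

21.9 kJ/mol


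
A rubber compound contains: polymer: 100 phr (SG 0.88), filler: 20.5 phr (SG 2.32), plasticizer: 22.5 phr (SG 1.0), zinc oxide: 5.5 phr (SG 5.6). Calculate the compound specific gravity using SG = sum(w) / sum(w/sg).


Sum of weights = 148.5
Volume contributions:
  polymer: 100/0.88 = 113.6364
  filler: 20.5/2.32 = 8.8362
  plasticizer: 22.5/1.0 = 22.5000
  zinc oxide: 5.5/5.6 = 0.9821
Sum of volumes = 145.9547
SG = 148.5 / 145.9547 = 1.017

SG = 1.017


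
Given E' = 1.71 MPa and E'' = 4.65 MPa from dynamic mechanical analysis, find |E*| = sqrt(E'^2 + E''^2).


|E*| = sqrt(E'^2 + E''^2)
= sqrt(1.71^2 + 4.65^2)
= sqrt(2.9241 + 21.6225)
= 4.954 MPa

4.954 MPa


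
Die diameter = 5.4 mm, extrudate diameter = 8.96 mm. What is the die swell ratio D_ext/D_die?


Die swell ratio = D_extrudate / D_die
= 8.96 / 5.4
= 1.659

Die swell = 1.659


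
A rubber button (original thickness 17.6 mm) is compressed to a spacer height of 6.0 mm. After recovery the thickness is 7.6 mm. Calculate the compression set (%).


CS = (t0 - recovered) / (t0 - ts) * 100
= (17.6 - 7.6) / (17.6 - 6.0) * 100
= 10.0 / 11.6 * 100
= 86.2%

86.2%


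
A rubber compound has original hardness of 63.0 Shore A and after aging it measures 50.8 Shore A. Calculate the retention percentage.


Retention = aged / original * 100
= 50.8 / 63.0 * 100
= 80.6%

80.6%


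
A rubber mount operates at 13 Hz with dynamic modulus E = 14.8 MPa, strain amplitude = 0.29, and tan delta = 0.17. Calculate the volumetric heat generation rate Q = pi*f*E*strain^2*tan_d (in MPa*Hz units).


Q = pi * f * E * strain^2 * tan_d
= pi * 13 * 14.8 * 0.29^2 * 0.17
= pi * 13 * 14.8 * 0.0841 * 0.17
= 8.6417

Q = 8.6417


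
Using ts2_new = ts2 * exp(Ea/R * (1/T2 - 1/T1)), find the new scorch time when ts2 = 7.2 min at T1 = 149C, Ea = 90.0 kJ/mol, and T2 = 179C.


Convert temperatures: T1 = 149 + 273.15 = 422.15 K, T2 = 179 + 273.15 = 452.15 K
ts2_new = 7.2 * exp(90000 / 8.314 * (1/452.15 - 1/422.15))
1/T2 - 1/T1 = -1.5717e-04
ts2_new = 1.31 min

1.31 min


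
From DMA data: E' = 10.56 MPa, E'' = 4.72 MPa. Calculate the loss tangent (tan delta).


tan delta = E'' / E'
= 4.72 / 10.56
= 0.447

tan delta = 0.447


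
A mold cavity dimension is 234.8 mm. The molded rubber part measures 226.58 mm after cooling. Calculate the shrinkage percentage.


Shrinkage = (mold - part) / mold * 100
= (234.8 - 226.58) / 234.8 * 100
= 8.22 / 234.8 * 100
= 3.5%

3.5%


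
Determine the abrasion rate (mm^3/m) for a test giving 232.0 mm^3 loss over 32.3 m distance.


Rate = volume_loss / distance
= 232.0 / 32.3
= 7.183 mm^3/m

7.183 mm^3/m


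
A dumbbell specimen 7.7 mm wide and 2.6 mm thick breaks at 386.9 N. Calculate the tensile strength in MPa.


Area = width * thickness = 7.7 * 2.6 = 20.02 mm^2
TS = force / area = 386.9 / 20.02 = 19.33 MPa

19.33 MPa


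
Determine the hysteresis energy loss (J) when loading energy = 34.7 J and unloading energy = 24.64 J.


Hysteresis loss = loading - unloading
= 34.7 - 24.64
= 10.06 J

10.06 J


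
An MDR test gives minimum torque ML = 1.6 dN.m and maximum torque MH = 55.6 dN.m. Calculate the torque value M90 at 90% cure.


M90 = ML + 0.9 * (MH - ML)
M90 = 1.6 + 0.9 * (55.6 - 1.6)
M90 = 1.6 + 0.9 * 54.0
M90 = 50.2 dN.m

50.2 dN.m


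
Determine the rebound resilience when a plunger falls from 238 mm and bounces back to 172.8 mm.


Resilience = h_rebound / h_drop * 100
= 172.8 / 238 * 100
= 72.6%

72.6%


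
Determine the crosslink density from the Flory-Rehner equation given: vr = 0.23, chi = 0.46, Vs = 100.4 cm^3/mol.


ln(1 - vr) = ln(1 - 0.23) = -0.2614
Numerator = -((-0.2614) + 0.23 + 0.46 * 0.23^2) = 0.0070
Denominator = 100.4 * (0.23^(1/3) - 0.23/2) = 49.9683
nu = 0.0070 / 49.9683 = 1.4070e-04 mol/cm^3

1.4070e-04 mol/cm^3


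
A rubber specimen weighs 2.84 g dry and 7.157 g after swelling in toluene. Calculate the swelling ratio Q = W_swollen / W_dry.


Q = W_swollen / W_dry
Q = 7.157 / 2.84
Q = 2.52

Q = 2.52


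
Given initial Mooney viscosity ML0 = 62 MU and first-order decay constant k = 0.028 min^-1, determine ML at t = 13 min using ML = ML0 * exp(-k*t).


ML = ML0 * exp(-k * t)
ML = 62 * exp(-0.028 * 13)
ML = 62 * 0.6949
ML = 43.08 MU

43.08 MU


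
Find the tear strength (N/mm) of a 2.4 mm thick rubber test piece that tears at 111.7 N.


Tear strength = force / thickness
= 111.7 / 2.4
= 46.54 N/mm

46.54 N/mm


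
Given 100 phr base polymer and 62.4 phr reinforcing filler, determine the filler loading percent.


Filler % = filler / (rubber + filler) * 100
= 62.4 / (100 + 62.4) * 100
= 62.4 / 162.4 * 100
= 38.42%

38.42%


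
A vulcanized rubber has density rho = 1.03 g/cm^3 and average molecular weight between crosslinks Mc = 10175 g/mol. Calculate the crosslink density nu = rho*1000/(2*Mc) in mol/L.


nu = rho * 1000 / (2 * Mc)
nu = 1.03 * 1000 / (2 * 10175)
nu = 1030.0 / 20350
nu = 0.0506 mol/L

0.0506 mol/L


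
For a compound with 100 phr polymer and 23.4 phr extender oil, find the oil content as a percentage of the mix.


Oil % = oil / (100 + oil) * 100
= 23.4 / (100 + 23.4) * 100
= 23.4 / 123.4 * 100
= 18.96%

18.96%


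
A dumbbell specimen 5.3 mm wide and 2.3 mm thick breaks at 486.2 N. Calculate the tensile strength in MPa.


Area = width * thickness = 5.3 * 2.3 = 12.19 mm^2
TS = force / area = 486.2 / 12.19 = 39.89 MPa

39.89 MPa


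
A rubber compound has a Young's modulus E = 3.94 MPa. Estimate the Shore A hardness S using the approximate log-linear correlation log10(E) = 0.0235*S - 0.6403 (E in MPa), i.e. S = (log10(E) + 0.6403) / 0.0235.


log10(E) = 0.0235*S - 0.6403  =>  S = (log10(E) + 0.6403) / 0.0235
log10(3.94) = 0.595496
S = (0.595496 + 0.6403) / 0.0235 = 1.235796 / 0.0235
S = 52.6

Shore A = 52.6


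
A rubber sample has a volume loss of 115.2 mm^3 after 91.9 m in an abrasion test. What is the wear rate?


Rate = volume_loss / distance
= 115.2 / 91.9
= 1.254 mm^3/m

1.254 mm^3/m


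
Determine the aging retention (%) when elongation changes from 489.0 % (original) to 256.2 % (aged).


Retention = aged / original * 100
= 256.2 / 489.0 * 100
= 52.4%

52.4%


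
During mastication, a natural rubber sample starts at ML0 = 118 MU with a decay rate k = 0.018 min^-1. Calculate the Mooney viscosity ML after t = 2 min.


ML = ML0 * exp(-k * t)
ML = 118 * exp(-0.018 * 2)
ML = 118 * 0.9646
ML = 113.83 MU

113.83 MU


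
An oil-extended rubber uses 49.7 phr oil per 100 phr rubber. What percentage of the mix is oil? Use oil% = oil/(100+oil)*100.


Oil % = oil / (100 + oil) * 100
= 49.7 / (100 + 49.7) * 100
= 49.7 / 149.7 * 100
= 33.2%

33.2%


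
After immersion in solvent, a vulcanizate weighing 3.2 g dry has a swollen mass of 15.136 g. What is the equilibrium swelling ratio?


Q = W_swollen / W_dry
Q = 15.136 / 3.2
Q = 4.73

Q = 4.73


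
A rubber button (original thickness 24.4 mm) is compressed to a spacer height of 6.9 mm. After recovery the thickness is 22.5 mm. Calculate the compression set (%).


CS = (t0 - recovered) / (t0 - ts) * 100
= (24.4 - 22.5) / (24.4 - 6.9) * 100
= 1.9 / 17.5 * 100
= 10.9%

10.9%


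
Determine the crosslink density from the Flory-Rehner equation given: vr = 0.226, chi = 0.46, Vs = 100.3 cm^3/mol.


ln(1 - vr) = ln(1 - 0.226) = -0.2562
Numerator = -((-0.2562) + 0.226 + 0.46 * 0.226^2) = 0.0067
Denominator = 100.3 * (0.226^(1/3) - 0.226/2) = 49.7608
nu = 0.0067 / 49.7608 = 1.3441e-04 mol/cm^3

1.3441e-04 mol/cm^3


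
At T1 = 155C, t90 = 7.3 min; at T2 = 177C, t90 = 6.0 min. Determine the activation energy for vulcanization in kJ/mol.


T1 = 428.15 K, T2 = 450.15 K
1/T1 - 1/T2 = 1.1415e-04
ln(t1/t2) = ln(7.3/6.0) = 0.1961
Ea = 8.314 * 0.1961 / 1.1415e-04 = 14284.0409 J/mol
Ea = 14.28 kJ/mol

14.28 kJ/mol


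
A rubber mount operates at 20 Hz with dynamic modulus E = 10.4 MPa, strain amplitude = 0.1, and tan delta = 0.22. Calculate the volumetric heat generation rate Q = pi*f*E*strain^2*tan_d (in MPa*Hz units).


Q = pi * f * E * strain^2 * tan_d
= pi * 20 * 10.4 * 0.1^2 * 0.22
= pi * 20 * 10.4 * 0.0100 * 0.22
= 1.4376

Q = 1.4376


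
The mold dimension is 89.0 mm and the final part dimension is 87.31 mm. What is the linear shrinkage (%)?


Shrinkage = (mold - part) / mold * 100
= (89.0 - 87.31) / 89.0 * 100
= 1.69 / 89.0 * 100
= 1.9%

1.9%


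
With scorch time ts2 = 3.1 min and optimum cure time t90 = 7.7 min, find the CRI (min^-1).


CRI = 100 / (t90 - ts2)
= 100 / (7.7 - 3.1)
= 100 / 4.6
= 21.74 min^-1

21.74 min^-1


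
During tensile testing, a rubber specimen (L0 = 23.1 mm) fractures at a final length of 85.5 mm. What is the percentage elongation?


Elongation = (Lf - L0) / L0 * 100
= (85.5 - 23.1) / 23.1 * 100
= 62.4 / 23.1 * 100
= 270.1%

270.1%


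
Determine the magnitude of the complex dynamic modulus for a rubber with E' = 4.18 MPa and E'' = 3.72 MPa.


|E*| = sqrt(E'^2 + E''^2)
= sqrt(4.18^2 + 3.72^2)
= sqrt(17.4724 + 13.8384)
= 5.596 MPa

5.596 MPa


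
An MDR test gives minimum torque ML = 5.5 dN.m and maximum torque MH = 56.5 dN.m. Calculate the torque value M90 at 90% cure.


M90 = ML + 0.9 * (MH - ML)
M90 = 5.5 + 0.9 * (56.5 - 5.5)
M90 = 5.5 + 0.9 * 51.0
M90 = 51.4 dN.m

51.4 dN.m


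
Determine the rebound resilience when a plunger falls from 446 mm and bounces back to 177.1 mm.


Resilience = h_rebound / h_drop * 100
= 177.1 / 446 * 100
= 39.7%

39.7%


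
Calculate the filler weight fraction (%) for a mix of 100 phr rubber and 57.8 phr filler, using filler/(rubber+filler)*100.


Filler % = filler / (rubber + filler) * 100
= 57.8 / (100 + 57.8) * 100
= 57.8 / 157.8 * 100
= 36.63%

36.63%


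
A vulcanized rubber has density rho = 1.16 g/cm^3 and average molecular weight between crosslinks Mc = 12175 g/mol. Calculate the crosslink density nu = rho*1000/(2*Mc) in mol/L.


nu = rho * 1000 / (2 * Mc)
nu = 1.16 * 1000 / (2 * 12175)
nu = 1160.0 / 24350
nu = 0.0476 mol/L

0.0476 mol/L


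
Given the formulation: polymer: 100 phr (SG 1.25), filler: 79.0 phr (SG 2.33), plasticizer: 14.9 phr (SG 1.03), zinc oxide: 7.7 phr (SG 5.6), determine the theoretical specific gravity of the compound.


Sum of weights = 201.6
Volume contributions:
  polymer: 100/1.25 = 80.0000
  filler: 79.0/2.33 = 33.9056
  plasticizer: 14.9/1.03 = 14.4660
  zinc oxide: 7.7/5.6 = 1.3750
Sum of volumes = 129.7466
SG = 201.6 / 129.7466 = 1.554

SG = 1.554


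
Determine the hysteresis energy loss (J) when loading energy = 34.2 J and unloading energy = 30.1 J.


Hysteresis loss = loading - unloading
= 34.2 - 30.1
= 4.1 J

4.1 J


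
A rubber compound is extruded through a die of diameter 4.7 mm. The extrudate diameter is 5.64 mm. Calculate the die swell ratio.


Die swell ratio = D_extrudate / D_die
= 5.64 / 4.7
= 1.2

Die swell = 1.2


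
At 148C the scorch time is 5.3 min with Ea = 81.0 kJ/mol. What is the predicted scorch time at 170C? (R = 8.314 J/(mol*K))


Convert temperatures: T1 = 148 + 273.15 = 421.15 K, T2 = 170 + 273.15 = 443.15 K
ts2_new = 5.3 * exp(81000 / 8.314 * (1/443.15 - 1/421.15))
1/T2 - 1/T1 = -1.1788e-04
ts2_new = 1.68 min

1.68 min


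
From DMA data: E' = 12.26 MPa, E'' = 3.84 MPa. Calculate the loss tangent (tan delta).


tan delta = E'' / E'
= 3.84 / 12.26
= 0.3132

tan delta = 0.3132


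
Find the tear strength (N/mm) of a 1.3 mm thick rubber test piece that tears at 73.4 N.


Tear strength = force / thickness
= 73.4 / 1.3
= 56.46 N/mm

56.46 N/mm


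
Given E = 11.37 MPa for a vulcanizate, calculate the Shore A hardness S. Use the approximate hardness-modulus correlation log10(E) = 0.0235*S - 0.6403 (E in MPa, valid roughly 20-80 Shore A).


log10(E) = 0.0235*S - 0.6403  =>  S = (log10(E) + 0.6403) / 0.0235
log10(11.37) = 1.055760
S = (1.055760 + 0.6403) / 0.0235 = 1.696060 / 0.0235
S = 72.2

Shore A = 72.2


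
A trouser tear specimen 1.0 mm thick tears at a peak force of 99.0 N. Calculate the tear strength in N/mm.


Tear strength = force / thickness
= 99.0 / 1.0
= 99.0 N/mm

99.0 N/mm


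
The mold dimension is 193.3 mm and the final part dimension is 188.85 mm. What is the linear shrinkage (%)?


Shrinkage = (mold - part) / mold * 100
= (193.3 - 188.85) / 193.3 * 100
= 4.45 / 193.3 * 100
= 2.3%

2.3%


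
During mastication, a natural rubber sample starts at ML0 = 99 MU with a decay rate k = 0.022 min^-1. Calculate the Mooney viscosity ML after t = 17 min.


ML = ML0 * exp(-k * t)
ML = 99 * exp(-0.022 * 17)
ML = 99 * 0.6880
ML = 68.11 MU

68.11 MU


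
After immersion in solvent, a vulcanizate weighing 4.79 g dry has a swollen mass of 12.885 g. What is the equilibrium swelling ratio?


Q = W_swollen / W_dry
Q = 12.885 / 4.79
Q = 2.69

Q = 2.69


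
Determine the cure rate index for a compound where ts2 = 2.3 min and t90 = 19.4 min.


CRI = 100 / (t90 - ts2)
= 100 / (19.4 - 2.3)
= 100 / 17.1
= 5.85 min^-1

5.85 min^-1


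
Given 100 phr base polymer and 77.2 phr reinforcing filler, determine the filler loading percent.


Filler % = filler / (rubber + filler) * 100
= 77.2 / (100 + 77.2) * 100
= 77.2 / 177.2 * 100
= 43.57%

43.57%


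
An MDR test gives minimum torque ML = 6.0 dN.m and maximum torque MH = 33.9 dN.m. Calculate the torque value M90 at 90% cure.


M90 = ML + 0.9 * (MH - ML)
M90 = 6.0 + 0.9 * (33.9 - 6.0)
M90 = 6.0 + 0.9 * 27.9
M90 = 31.11 dN.m

31.11 dN.m


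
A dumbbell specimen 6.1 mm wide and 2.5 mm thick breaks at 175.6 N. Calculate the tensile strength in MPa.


Area = width * thickness = 6.1 * 2.5 = 15.25 mm^2
TS = force / area = 175.6 / 15.25 = 11.51 MPa

11.51 MPa


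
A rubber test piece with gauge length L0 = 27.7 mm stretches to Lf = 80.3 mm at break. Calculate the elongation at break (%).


Elongation = (Lf - L0) / L0 * 100
= (80.3 - 27.7) / 27.7 * 100
= 52.6 / 27.7 * 100
= 189.9%

189.9%


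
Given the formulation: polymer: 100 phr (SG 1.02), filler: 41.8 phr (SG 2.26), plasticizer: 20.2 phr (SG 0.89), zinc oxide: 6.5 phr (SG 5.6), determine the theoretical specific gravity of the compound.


Sum of weights = 168.5
Volume contributions:
  polymer: 100/1.02 = 98.0392
  filler: 41.8/2.26 = 18.4956
  plasticizer: 20.2/0.89 = 22.6966
  zinc oxide: 6.5/5.6 = 1.1607
Sum of volumes = 140.3921
SG = 168.5 / 140.3921 = 1.2

SG = 1.2


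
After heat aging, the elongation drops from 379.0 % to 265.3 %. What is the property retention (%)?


Retention = aged / original * 100
= 265.3 / 379.0 * 100
= 70.0%

70.0%


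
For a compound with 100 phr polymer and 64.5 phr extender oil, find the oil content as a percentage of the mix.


Oil % = oil / (100 + oil) * 100
= 64.5 / (100 + 64.5) * 100
= 64.5 / 164.5 * 100
= 39.21%

39.21%


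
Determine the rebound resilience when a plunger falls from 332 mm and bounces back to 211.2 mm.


Resilience = h_rebound / h_drop * 100
= 211.2 / 332 * 100
= 63.6%

63.6%


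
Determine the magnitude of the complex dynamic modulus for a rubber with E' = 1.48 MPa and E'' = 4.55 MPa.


|E*| = sqrt(E'^2 + E''^2)
= sqrt(1.48^2 + 4.55^2)
= sqrt(2.1904 + 20.7025)
= 4.785 MPa

4.785 MPa


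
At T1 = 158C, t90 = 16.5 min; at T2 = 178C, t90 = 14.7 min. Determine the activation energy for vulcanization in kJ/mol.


T1 = 431.15 K, T2 = 451.15 K
1/T1 - 1/T2 = 1.0282e-04
ln(t1/t2) = ln(16.5/14.7) = 0.1155
Ea = 8.314 * 0.1155 / 1.0282e-04 = 9340.2783 J/mol
Ea = 9.34 kJ/mol

9.34 kJ/mol


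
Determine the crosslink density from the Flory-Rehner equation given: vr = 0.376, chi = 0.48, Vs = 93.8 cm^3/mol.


ln(1 - vr) = ln(1 - 0.376) = -0.4716
Numerator = -((-0.4716) + 0.376 + 0.48 * 0.376^2) = 0.0277
Denominator = 93.8 * (0.376^(1/3) - 0.376/2) = 50.0672
nu = 0.0277 / 50.0672 = 5.5414e-04 mol/cm^3

5.5414e-04 mol/cm^3


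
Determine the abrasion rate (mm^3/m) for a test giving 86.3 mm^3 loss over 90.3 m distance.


Rate = volume_loss / distance
= 86.3 / 90.3
= 0.956 mm^3/m

0.956 mm^3/m


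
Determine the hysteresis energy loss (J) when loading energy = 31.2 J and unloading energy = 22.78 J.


Hysteresis loss = loading - unloading
= 31.2 - 22.78
= 8.42 J

8.42 J


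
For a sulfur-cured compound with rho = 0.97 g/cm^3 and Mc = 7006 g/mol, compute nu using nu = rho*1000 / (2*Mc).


nu = rho * 1000 / (2 * Mc)
nu = 0.97 * 1000 / (2 * 7006)
nu = 970.0 / 14012
nu = 0.0692 mol/L

0.0692 mol/L


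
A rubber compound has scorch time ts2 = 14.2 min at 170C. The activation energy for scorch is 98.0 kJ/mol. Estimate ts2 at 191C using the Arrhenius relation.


Convert temperatures: T1 = 170 + 273.15 = 443.15 K, T2 = 191 + 273.15 = 464.15 K
ts2_new = 14.2 * exp(98000 / 8.314 * (1/464.15 - 1/443.15))
1/T2 - 1/T1 = -1.0210e-04
ts2_new = 4.26 min

4.26 min


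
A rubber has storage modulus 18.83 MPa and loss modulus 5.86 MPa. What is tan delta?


tan delta = E'' / E'
= 5.86 / 18.83
= 0.3112

tan delta = 0.3112


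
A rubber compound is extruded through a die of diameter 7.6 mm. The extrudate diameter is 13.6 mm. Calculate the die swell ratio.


Die swell ratio = D_extrudate / D_die
= 13.6 / 7.6
= 1.789

Die swell = 1.789


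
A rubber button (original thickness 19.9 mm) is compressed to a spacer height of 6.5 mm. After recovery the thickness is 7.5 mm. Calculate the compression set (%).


CS = (t0 - recovered) / (t0 - ts) * 100
= (19.9 - 7.5) / (19.9 - 6.5) * 100
= 12.4 / 13.4 * 100
= 92.5%

92.5%


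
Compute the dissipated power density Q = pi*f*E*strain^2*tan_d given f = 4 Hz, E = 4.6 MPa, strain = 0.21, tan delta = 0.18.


Q = pi * f * E * strain^2 * tan_d
= pi * 4 * 4.6 * 0.21^2 * 0.18
= pi * 4 * 4.6 * 0.0441 * 0.18
= 0.4589

Q = 0.4589


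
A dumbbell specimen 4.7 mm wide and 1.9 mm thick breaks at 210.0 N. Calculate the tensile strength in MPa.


Area = width * thickness = 4.7 * 1.9 = 8.93 mm^2
TS = force / area = 210.0 / 8.93 = 23.52 MPa

23.52 MPa


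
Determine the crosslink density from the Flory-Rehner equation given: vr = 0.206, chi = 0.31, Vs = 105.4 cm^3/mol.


ln(1 - vr) = ln(1 - 0.206) = -0.2307
Numerator = -((-0.2307) + 0.206 + 0.31 * 0.206^2) = 0.0115
Denominator = 105.4 * (0.206^(1/3) - 0.206/2) = 51.3924
nu = 0.0115 / 51.3924 = 2.2409e-04 mol/cm^3

2.2409e-04 mol/cm^3


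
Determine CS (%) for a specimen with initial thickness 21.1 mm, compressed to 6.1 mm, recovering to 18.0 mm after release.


CS = (t0 - recovered) / (t0 - ts) * 100
= (21.1 - 18.0) / (21.1 - 6.1) * 100
= 3.1 / 15.0 * 100
= 20.7%

20.7%


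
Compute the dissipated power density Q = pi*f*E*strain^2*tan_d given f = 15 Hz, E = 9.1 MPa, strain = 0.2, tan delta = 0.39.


Q = pi * f * E * strain^2 * tan_d
= pi * 15 * 9.1 * 0.2^2 * 0.39
= pi * 15 * 9.1 * 0.0400 * 0.39
= 6.6897

Q = 6.6897


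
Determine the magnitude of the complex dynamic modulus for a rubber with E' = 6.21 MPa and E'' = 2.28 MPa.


|E*| = sqrt(E'^2 + E''^2)
= sqrt(6.21^2 + 2.28^2)
= sqrt(38.5641 + 5.1984)
= 6.615 MPa

6.615 MPa


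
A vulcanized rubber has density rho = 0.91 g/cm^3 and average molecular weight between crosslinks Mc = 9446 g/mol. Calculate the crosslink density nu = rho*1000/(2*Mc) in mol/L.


nu = rho * 1000 / (2 * Mc)
nu = 0.91 * 1000 / (2 * 9446)
nu = 910.0 / 18892
nu = 0.0482 mol/L

0.0482 mol/L


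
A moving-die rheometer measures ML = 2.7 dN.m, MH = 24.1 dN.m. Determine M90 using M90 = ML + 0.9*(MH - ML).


M90 = ML + 0.9 * (MH - ML)
M90 = 2.7 + 0.9 * (24.1 - 2.7)
M90 = 2.7 + 0.9 * 21.4
M90 = 21.96 dN.m

21.96 dN.m


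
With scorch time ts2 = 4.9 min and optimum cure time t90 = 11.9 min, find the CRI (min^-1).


CRI = 100 / (t90 - ts2)
= 100 / (11.9 - 4.9)
= 100 / 7.0
= 14.29 min^-1

14.29 min^-1


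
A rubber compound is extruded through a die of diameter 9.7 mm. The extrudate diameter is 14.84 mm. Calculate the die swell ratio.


Die swell ratio = D_extrudate / D_die
= 14.84 / 9.7
= 1.53

Die swell = 1.53


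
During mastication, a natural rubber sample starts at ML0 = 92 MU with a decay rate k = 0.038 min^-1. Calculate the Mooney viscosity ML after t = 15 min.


ML = ML0 * exp(-k * t)
ML = 92 * exp(-0.038 * 15)
ML = 92 * 0.5655
ML = 52.03 MU

52.03 MU


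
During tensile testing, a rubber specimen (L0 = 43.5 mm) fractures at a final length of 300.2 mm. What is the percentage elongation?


Elongation = (Lf - L0) / L0 * 100
= (300.2 - 43.5) / 43.5 * 100
= 256.7 / 43.5 * 100
= 590.1%

590.1%


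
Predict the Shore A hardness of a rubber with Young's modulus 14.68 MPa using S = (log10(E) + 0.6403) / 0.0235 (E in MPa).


log10(E) = 0.0235*S - 0.6403  =>  S = (log10(E) + 0.6403) / 0.0235
log10(14.68) = 1.166726
S = (1.166726 + 0.6403) / 0.0235 = 1.807026 / 0.0235
S = 76.9

Shore A = 76.9


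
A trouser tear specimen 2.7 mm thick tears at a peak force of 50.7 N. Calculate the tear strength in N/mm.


Tear strength = force / thickness
= 50.7 / 2.7
= 18.78 N/mm

18.78 N/mm


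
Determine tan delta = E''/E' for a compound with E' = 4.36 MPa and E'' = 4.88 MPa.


tan delta = E'' / E'
= 4.88 / 4.36
= 1.1193

tan delta = 1.1193


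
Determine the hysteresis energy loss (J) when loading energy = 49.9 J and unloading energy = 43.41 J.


Hysteresis loss = loading - unloading
= 49.9 - 43.41
= 6.49 J

6.49 J


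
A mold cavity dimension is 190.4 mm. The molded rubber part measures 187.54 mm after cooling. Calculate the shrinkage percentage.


Shrinkage = (mold - part) / mold * 100
= (190.4 - 187.54) / 190.4 * 100
= 2.86 / 190.4 * 100
= 1.5%

1.5%


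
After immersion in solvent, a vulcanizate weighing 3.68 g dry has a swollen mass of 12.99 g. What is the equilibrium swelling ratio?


Q = W_swollen / W_dry
Q = 12.99 / 3.68
Q = 3.53

Q = 3.53


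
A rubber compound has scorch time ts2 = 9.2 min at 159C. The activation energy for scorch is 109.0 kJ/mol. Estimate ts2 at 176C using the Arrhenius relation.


Convert temperatures: T1 = 159 + 273.15 = 432.15 K, T2 = 176 + 273.15 = 449.15 K
ts2_new = 9.2 * exp(109000 / 8.314 * (1/449.15 - 1/432.15))
1/T2 - 1/T1 = -8.7584e-05
ts2_new = 2.92 min

2.92 min


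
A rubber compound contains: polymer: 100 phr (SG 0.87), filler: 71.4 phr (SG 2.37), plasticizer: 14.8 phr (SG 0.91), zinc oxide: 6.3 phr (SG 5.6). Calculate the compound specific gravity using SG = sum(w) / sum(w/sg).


Sum of weights = 192.5
Volume contributions:
  polymer: 100/0.87 = 114.9425
  filler: 71.4/2.37 = 30.1266
  plasticizer: 14.8/0.91 = 16.2637
  zinc oxide: 6.3/5.6 = 1.1250
Sum of volumes = 162.4578
SG = 192.5 / 162.4578 = 1.185

SG = 1.185


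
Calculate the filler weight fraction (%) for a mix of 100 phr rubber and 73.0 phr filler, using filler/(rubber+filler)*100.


Filler % = filler / (rubber + filler) * 100
= 73.0 / (100 + 73.0) * 100
= 73.0 / 173.0 * 100
= 42.2%

42.2%


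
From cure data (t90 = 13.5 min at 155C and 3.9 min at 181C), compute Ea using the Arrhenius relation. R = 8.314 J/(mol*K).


T1 = 428.15 K, T2 = 454.15 K
1/T1 - 1/T2 = 1.3371e-04
ln(t1/t2) = ln(13.5/3.9) = 1.2417
Ea = 8.314 * 1.2417 / 1.3371e-04 = 77206.3841 J/mol
Ea = 77.21 kJ/mol

77.21 kJ/mol


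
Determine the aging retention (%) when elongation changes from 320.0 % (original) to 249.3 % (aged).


Retention = aged / original * 100
= 249.3 / 320.0 * 100
= 77.9%

77.9%


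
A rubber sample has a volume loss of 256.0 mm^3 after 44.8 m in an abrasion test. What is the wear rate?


Rate = volume_loss / distance
= 256.0 / 44.8
= 5.714 mm^3/m

5.714 mm^3/m


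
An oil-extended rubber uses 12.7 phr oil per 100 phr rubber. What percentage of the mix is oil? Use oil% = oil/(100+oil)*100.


Oil % = oil / (100 + oil) * 100
= 12.7 / (100 + 12.7) * 100
= 12.7 / 112.7 * 100
= 11.27%

11.27%


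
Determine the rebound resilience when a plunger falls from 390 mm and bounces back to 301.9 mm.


Resilience = h_rebound / h_drop * 100
= 301.9 / 390 * 100
= 77.4%

77.4%


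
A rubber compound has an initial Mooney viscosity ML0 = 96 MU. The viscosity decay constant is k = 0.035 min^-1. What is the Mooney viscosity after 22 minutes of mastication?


ML = ML0 * exp(-k * t)
ML = 96 * exp(-0.035 * 22)
ML = 96 * 0.4630
ML = 44.45 MU

44.45 MU


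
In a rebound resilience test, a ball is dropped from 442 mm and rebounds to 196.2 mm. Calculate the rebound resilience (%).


Resilience = h_rebound / h_drop * 100
= 196.2 / 442 * 100
= 44.4%

44.4%


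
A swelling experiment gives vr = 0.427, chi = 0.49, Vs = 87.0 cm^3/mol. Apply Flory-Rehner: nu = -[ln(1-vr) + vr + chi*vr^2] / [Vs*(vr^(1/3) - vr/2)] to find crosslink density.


ln(1 - vr) = ln(1 - 0.427) = -0.5569
Numerator = -((-0.5569) + 0.427 + 0.49 * 0.427^2) = 0.0405
Denominator = 87.0 * (0.427^(1/3) - 0.427/2) = 46.9387
nu = 0.0405 / 46.9387 = 8.6343e-04 mol/cm^3

8.6343e-04 mol/cm^3


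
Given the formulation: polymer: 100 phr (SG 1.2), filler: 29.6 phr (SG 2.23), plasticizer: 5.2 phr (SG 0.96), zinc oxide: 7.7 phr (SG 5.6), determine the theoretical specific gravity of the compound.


Sum of weights = 142.5
Volume contributions:
  polymer: 100/1.2 = 83.3333
  filler: 29.6/2.23 = 13.2735
  plasticizer: 5.2/0.96 = 5.4167
  zinc oxide: 7.7/5.6 = 1.3750
Sum of volumes = 103.3985
SG = 142.5 / 103.3985 = 1.378

SG = 1.378


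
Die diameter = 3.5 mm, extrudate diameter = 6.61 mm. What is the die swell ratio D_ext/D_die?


Die swell ratio = D_extrudate / D_die
= 6.61 / 3.5
= 1.889

Die swell = 1.889


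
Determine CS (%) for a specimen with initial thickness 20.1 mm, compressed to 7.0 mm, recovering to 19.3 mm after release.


CS = (t0 - recovered) / (t0 - ts) * 100
= (20.1 - 19.3) / (20.1 - 7.0) * 100
= 0.8 / 13.1 * 100
= 6.1%

6.1%


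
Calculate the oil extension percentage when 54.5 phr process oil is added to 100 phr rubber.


Oil % = oil / (100 + oil) * 100
= 54.5 / (100 + 54.5) * 100
= 54.5 / 154.5 * 100
= 35.28%

35.28%


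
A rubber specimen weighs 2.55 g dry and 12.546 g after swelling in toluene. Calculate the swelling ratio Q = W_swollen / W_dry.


Q = W_swollen / W_dry
Q = 12.546 / 2.55
Q = 4.92

Q = 4.92


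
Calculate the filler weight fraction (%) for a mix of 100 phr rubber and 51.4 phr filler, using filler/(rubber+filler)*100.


Filler % = filler / (rubber + filler) * 100
= 51.4 / (100 + 51.4) * 100
= 51.4 / 151.4 * 100
= 33.95%

33.95%


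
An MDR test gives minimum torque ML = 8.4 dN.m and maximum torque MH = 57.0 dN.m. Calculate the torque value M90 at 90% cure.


M90 = ML + 0.9 * (MH - ML)
M90 = 8.4 + 0.9 * (57.0 - 8.4)
M90 = 8.4 + 0.9 * 48.6
M90 = 52.14 dN.m

52.14 dN.m


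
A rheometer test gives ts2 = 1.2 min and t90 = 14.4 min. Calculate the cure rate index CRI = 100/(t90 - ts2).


CRI = 100 / (t90 - ts2)
= 100 / (14.4 - 1.2)
= 100 / 13.2
= 7.58 min^-1

7.58 min^-1


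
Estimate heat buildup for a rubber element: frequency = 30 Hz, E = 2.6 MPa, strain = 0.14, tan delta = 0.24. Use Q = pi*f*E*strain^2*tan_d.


Q = pi * f * E * strain^2 * tan_d
= pi * 30 * 2.6 * 0.14^2 * 0.24
= pi * 30 * 2.6 * 0.0196 * 0.24
= 1.1527

Q = 1.1527


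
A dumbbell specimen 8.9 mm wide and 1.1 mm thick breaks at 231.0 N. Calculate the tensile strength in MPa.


Area = width * thickness = 8.9 * 1.1 = 9.79 mm^2
TS = force / area = 231.0 / 9.79 = 23.6 MPa

23.6 MPa


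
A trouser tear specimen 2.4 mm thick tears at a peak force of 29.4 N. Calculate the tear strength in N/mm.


Tear strength = force / thickness
= 29.4 / 2.4
= 12.25 N/mm

12.25 N/mm


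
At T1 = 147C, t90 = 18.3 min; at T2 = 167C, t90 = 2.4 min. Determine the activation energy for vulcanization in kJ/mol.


T1 = 420.15 K, T2 = 440.15 K
1/T1 - 1/T2 = 1.0815e-04
ln(t1/t2) = ln(18.3/2.4) = 2.0314
Ea = 8.314 * 2.0314 / 1.0815e-04 = 156166.3489 J/mol
Ea = 156.17 kJ/mol

156.17 kJ/mol
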